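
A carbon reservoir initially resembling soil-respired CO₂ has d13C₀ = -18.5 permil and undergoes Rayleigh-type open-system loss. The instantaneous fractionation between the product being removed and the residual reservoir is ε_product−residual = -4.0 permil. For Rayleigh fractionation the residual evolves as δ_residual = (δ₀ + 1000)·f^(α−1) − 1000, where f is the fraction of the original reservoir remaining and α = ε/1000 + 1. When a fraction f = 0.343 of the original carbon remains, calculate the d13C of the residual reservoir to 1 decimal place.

Rayleigh residual: δ_res = (δ₀ + 1000)·f^(α−1) − 1000
α = ε/1000 + 1 = 0.99600, so α − 1 = -0.00400
f^(α−1) = 0.343^(-0.00400) = 1.004289
δ_res = (-18.5 + 1000) × 1.004289 − 1000 = 985.710 − 1000 = -14.29 permil

-14.3 permil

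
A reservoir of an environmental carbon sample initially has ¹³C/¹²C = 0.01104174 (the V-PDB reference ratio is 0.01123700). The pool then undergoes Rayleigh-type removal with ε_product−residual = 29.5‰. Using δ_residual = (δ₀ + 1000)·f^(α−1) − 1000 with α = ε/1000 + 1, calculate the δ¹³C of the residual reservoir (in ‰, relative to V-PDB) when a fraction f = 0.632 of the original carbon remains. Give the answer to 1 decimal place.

δ₀ = (0.01104174/0.01123700 − 1)×1000 = (0.982623 − 1)×1000 = -17.377‰
α − 1 = ε/1000 = 0.0295
f^(α−1) = 0.632^(0.0295) = 0.986555
δ_res = (-17.377 + 1000) × 0.986555 − 1000 = 969.412 − 1000 = -30.59‰

-30.6‰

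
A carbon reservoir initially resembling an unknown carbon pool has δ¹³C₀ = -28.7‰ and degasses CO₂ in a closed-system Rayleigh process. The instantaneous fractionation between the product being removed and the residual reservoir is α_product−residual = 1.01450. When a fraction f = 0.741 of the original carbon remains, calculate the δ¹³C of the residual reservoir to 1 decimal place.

Rayleigh residual: δ_res = (δ₀ + 1000)·f^(α−1) − 1000
α − 1 = 0.01450
f^(α−1) = 0.741^(0.01450) = 0.995663
δ_res = (-28.7 + 1000) × 0.995663 − 1000 = 967.087 − 1000 = -32.91‰

-32.9‰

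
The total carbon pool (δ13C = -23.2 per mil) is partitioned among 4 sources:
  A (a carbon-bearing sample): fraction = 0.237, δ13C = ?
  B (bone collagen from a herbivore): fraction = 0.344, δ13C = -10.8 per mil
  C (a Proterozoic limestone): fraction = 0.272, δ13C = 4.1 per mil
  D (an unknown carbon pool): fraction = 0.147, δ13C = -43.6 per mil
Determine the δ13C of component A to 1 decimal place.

Isotope mass balance: δ_bulk = Σ fᵢ·δᵢ.
-23.2 = 0.237×δ_A + 0.344×(-10.8) + 0.272×(4.1) + 0.147×(-43.6)
0.237·δ_A = -23.2 − (-9.009) = -14.191
δ_A = -14.191 / 0.237 = -59.88 per mil

-59.9 per mil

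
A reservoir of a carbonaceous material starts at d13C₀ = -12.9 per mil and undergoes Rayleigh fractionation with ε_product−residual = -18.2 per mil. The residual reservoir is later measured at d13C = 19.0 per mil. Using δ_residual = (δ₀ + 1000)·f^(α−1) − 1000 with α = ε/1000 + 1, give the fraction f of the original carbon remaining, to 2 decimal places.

0.17

α − 1 = ε/1000 = -0.0182
(δ_res + 1000)/(δ₀ + 1000) = (19.0 + 1000)/(-12.9 + 1000) = 1019.0/987.1 = 1.032317
f = 1.032317^(1/-0.0182) = exp(ln(1.032317)/-0.0182) = exp(0.03181/-0.0182)
f = exp(-1.7476) = 0.1742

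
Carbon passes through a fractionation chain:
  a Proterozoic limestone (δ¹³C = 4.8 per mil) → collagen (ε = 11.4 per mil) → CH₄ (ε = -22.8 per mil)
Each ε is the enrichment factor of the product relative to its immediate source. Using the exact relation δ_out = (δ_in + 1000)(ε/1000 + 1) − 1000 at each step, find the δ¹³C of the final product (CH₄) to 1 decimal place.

-6.9 per mil

step 1: δ = (4.80 + 1000)·(11.4/1000 + 1) − 1000 = 16.25 per mil
step 2: δ = (16.25 + 1000)·(-22.8/1000 + 1) − 1000 = -6.92 per mil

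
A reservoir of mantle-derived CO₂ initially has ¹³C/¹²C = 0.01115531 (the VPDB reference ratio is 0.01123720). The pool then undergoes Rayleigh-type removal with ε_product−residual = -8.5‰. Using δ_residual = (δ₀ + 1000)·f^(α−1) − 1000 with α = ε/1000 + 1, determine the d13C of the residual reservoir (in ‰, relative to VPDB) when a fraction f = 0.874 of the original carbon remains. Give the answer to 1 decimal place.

-6.2‰

δ₀ = (0.01115531/0.01123720 − 1)×1000 = (0.992713 − 1)×1000 = -7.287‰
α − 1 = ε/1000 = -0.0085
f^(α−1) = 0.874^(-0.0085) = 1.001145
δ_res = (-7.287 + 1000) × 1.001145 − 1000 = 993.850 − 1000 = -6.15‰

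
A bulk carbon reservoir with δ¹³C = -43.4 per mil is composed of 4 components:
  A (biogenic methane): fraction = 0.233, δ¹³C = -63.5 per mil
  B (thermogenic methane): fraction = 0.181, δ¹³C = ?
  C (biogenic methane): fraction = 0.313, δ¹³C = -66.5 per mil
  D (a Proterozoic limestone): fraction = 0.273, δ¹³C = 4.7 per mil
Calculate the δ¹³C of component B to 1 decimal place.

-50.1 per mil

Isotope mass balance: δ_bulk = Σ fᵢ·δᵢ.
-43.4 = 0.233×(-63.5) + 0.181×δ_B + 0.313×(-66.5) + 0.273×(4.7)
0.181·δ_B = -43.4 − (-34.327) = -9.073
δ_B = -9.073 / 0.181 = -50.13 per mil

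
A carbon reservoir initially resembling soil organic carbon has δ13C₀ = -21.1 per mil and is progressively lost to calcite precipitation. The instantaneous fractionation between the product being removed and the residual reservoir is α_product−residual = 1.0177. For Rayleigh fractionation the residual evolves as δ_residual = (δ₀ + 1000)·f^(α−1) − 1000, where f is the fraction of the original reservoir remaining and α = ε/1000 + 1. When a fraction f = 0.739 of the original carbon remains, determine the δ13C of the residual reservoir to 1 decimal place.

-26.3 per mil

Rayleigh residual: δ_res = (δ₀ + 1000)·f^(α−1) − 1000
α − 1 = 0.01770
f^(α−1) = 0.739^(0.01770) = 0.994661
δ_res = (-21.1 + 1000) × 0.994661 − 1000 = 973.673 − 1000 = -26.33 per mil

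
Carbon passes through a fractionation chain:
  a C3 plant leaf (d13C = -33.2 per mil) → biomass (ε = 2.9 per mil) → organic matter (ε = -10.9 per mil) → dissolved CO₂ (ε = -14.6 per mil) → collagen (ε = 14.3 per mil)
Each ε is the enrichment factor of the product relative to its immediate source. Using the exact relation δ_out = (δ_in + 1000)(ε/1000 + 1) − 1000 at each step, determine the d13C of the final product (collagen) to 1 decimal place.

-41.5 per mil

step 1: δ = (-33.20 + 1000)·(2.9/1000 + 1) − 1000 = -30.40 per mil
step 2: δ = (-30.40 + 1000)·(-10.9/1000 + 1) − 1000 = -40.96 per mil
step 3: δ = (-40.96 + 1000)·(-14.6/1000 + 1) − 1000 = -54.97 per mil
step 4: δ = (-54.97 + 1000)·(14.3/1000 + 1) − 1000 = -41.45 per mil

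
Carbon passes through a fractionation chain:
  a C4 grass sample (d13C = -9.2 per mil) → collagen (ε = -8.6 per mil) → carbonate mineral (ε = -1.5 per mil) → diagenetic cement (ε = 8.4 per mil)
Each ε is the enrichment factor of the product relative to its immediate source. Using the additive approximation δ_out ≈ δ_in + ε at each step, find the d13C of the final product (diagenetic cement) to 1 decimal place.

step 1: δ ≈ -9.2 + (-8.6) = -17.8 per mil
step 2: δ ≈ -17.8 + (-1.5) = -19.3 per mil
step 3: δ ≈ -19.3 + (8.4) = -10.9 per mil

-10.9 per mil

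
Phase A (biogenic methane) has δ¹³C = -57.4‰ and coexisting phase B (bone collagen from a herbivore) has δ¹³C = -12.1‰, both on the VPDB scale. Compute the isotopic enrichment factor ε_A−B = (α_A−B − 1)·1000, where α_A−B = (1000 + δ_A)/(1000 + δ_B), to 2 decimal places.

α_A−B = (1000 + -57.4) / (1000 + -12.1) = 942.6 / 987.9 = 0.954145
ε_A−B = (0.954145 − 1) × 1000 = -45.855‰
(The approximation ε ≈ δ_A − δ_B would give -45.3‰.)

-45.85‰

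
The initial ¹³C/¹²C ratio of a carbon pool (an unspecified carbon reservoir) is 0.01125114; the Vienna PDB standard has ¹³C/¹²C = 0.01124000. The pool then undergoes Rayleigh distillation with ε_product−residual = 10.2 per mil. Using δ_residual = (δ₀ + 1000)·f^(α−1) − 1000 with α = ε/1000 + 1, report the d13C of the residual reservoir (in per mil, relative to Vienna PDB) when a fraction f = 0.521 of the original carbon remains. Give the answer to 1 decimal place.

δ₀ = (0.01125114/0.01124000 − 1)×1000 = (1.000991 − 1)×1000 = 0.991 per mil
α − 1 = ε/1000 = 0.0102
f^(α−1) = 0.521^(0.0102) = 0.993372
δ_res = (0.991 + 1000) × 0.993372 − 1000 = 994.356 − 1000 = -5.64 per mil

-5.6 per mil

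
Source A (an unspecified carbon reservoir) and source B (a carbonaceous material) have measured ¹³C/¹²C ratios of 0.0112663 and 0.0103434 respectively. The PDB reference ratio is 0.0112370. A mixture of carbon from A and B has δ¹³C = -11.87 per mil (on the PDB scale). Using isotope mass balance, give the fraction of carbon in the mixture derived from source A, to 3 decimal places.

0.824

δ_A = (0.0112663/0.0112370 − 1)×1000 = (1.002607 − 1)×1000 = 2.607 per mil
δ_B = (0.0103434/0.0112370 − 1)×1000 = (0.920477 − 1)×1000 = -79.523 per mil
f_A = (δ_mix − δ_B)/(δ_A − δ_B) = (-11.87 − (-79.523))/(2.607 − (-79.523))
f_A = 67.653 / 82.130 = 0.8237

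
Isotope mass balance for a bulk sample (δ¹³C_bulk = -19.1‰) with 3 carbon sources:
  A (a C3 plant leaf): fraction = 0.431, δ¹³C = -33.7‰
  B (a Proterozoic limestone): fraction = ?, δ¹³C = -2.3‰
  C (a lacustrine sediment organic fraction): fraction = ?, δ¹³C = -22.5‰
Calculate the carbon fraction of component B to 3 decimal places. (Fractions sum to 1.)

0.407

Let f_B and f_C be the unknown fractions; fractions sum to 1 so f_B + f_C = 0.569.
Mass balance: Σ fᵢ·δᵢ = δ_bulk ⇒ f_B·(-2.3) + f_C·(-22.5) = -19.1 − (-14.525) = -4.575
Substitute f_C = 0.569 − f_B:
f_B·(-2.3 − -22.5) = -4.575 − 0.569×(-22.5) = 8.227
f_B = 8.227 / 20.2 = 0.4073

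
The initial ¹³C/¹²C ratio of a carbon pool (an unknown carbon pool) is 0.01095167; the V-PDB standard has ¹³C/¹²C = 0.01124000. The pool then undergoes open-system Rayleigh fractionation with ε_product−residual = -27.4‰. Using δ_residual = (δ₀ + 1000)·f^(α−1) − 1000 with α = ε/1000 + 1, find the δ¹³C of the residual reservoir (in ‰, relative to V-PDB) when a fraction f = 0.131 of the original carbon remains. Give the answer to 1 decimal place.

δ₀ = (0.01095167/0.01124000 − 1)×1000 = (0.974348 − 1)×1000 = -25.652‰
α − 1 = ε/1000 = -0.0274
f^(α−1) = 0.131^(-0.0274) = 1.057272
δ_res = (-25.652 + 1000) × 1.057272 − 1000 = 1030.151 − 1000 = 30.15‰

30.2‰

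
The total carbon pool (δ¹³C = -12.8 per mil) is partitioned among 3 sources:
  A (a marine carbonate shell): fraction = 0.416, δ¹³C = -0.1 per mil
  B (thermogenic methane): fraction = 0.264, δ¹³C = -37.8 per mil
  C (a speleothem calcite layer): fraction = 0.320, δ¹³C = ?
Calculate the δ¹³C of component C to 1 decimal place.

-8.7 per mil

Isotope mass balance: δ_bulk = Σ fᵢ·δᵢ.
-12.8 = 0.416×(-0.1) + 0.264×(-37.8) + 0.320×δ_C
0.320·δ_C = -12.8 − (-10.021) = -2.779
δ_C = -2.779 / 0.320 = -8.68 per mil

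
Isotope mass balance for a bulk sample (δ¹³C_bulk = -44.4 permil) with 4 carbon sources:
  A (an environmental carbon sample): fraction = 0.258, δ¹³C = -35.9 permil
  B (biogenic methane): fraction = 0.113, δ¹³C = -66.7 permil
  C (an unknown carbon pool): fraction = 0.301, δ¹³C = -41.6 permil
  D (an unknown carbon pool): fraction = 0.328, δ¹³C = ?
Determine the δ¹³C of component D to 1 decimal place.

Isotope mass balance: δ_bulk = Σ fᵢ·δᵢ.
-44.4 = 0.258×(-35.9) + 0.113×(-66.7) + 0.301×(-41.6) + 0.328×δ_D
0.328·δ_D = -44.4 − (-29.321) = -15.079
δ_D = -15.079 / 0.328 = -45.97 permil

-46.0 permil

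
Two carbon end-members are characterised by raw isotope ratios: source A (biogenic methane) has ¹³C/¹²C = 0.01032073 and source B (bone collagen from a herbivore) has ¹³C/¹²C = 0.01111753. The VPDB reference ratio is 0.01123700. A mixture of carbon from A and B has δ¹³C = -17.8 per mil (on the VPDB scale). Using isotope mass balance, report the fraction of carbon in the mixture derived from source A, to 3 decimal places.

δ_A = (0.01032073/0.01123700 − 1)×1000 = (0.918460 − 1)×1000 = -81.540 per mil
δ_B = (0.01111753/0.01123700 − 1)×1000 = (0.989368 − 1)×1000 = -10.632 per mil
f_A = (δ_mix − δ_B)/(δ_A − δ_B) = (-17.8 − (-10.632))/(-81.540 − (-10.632))
f_A = -7.168 / -70.909 = 0.1011

0.101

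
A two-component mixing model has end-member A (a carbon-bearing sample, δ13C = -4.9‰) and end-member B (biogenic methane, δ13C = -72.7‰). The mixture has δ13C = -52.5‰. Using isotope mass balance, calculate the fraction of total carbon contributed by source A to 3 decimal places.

0.298

δ_mix = f_A·δ_A + (1 − f_A)·δ_B  ⇒  f_A = (δ_mix − δ_B)/(δ_A − δ_B)
f_A = (-52.5 − (-72.7)) / (-4.9 − (-72.7))
f_A = 20.2 / 67.8 = 0.2979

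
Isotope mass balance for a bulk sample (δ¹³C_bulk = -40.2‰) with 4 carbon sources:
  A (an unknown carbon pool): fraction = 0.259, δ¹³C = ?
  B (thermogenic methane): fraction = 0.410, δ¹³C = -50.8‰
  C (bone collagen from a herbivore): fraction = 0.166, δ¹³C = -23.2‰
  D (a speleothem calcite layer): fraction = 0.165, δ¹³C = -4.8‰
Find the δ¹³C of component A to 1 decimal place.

-56.9‰

Isotope mass balance: δ_bulk = Σ fᵢ·δᵢ.
-40.2 = 0.259×δ_A + 0.410×(-50.8) + 0.166×(-23.2) + 0.165×(-4.8)
0.259·δ_A = -40.2 − (-25.471) = -14.729
δ_A = -14.729 / 0.259 = -56.87‰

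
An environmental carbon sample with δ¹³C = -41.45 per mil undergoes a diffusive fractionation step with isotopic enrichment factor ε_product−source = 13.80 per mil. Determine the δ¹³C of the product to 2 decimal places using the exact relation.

To first order, δ_product ≈ δ_source + ε = -27.65 per mil.
Exactly, δ_product = (δ_source + 1000)·(ε/1000 + 1) − 1000.
δ_product = (-41.45 + 1000) × (13.80/1000 + 1) − 1000
δ_product = -28.222 per mil

-28.22 per mil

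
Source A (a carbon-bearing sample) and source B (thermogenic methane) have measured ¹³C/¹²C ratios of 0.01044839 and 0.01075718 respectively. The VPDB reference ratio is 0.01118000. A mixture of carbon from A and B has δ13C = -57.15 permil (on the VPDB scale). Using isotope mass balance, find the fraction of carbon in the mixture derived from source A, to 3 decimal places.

δ_A = (0.01044839/0.01118000 − 1)×1000 = (0.934561 − 1)×1000 = -65.439 permil
δ_B = (0.01075718/0.01118000 − 1)×1000 = (0.962181 − 1)×1000 = -37.819 permil
f_A = (δ_mix − δ_B)/(δ_A − δ_B) = (-57.15 − (-37.819))/(-65.439 − (-37.819))
f_A = -19.331 / -27.620 = 0.6999

0.700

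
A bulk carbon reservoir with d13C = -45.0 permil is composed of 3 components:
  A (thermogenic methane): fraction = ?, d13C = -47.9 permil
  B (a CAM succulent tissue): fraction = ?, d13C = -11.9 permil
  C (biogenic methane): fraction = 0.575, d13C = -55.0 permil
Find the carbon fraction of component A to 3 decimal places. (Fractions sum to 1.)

0.231

Let f_A and f_B be the unknown fractions; fractions sum to 1 so f_A + f_B = 0.425.
Mass balance: Σ fᵢ·δᵢ = δ_bulk ⇒ f_A·(-47.9) + f_B·(-11.9) = -45.0 − (-31.625) = -13.375
Substitute f_B = 0.425 − f_A:
f_A·(-47.9 − -11.9) = -13.375 − 0.425×(-11.9) = -8.318
f_A = -8.318 / -36.0 = 0.2310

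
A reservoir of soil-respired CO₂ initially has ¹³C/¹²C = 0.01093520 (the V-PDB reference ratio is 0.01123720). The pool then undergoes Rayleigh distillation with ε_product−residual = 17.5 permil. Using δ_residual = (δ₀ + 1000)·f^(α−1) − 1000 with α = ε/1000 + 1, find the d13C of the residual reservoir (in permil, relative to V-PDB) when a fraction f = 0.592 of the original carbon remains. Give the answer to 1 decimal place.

δ₀ = (0.01093520/0.01123720 − 1)×1000 = (0.973125 − 1)×1000 = -26.875 permil
α − 1 = ε/1000 = 0.0175
f^(α−1) = 0.592^(0.0175) = 0.990868
δ_res = (-26.875 + 1000) × 0.990868 − 1000 = 964.238 − 1000 = -35.76 permil

-35.8 permil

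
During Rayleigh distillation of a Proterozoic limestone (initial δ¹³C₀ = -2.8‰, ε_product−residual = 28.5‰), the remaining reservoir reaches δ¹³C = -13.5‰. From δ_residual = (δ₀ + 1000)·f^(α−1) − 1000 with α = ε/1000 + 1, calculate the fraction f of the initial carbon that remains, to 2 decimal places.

0.68

α − 1 = ε/1000 = 0.0285
(δ_res + 1000)/(δ₀ + 1000) = (-13.5 + 1000)/(-2.8 + 1000) = 986.5/997.2 = 0.989270
f = 0.989270^(1/0.0285) = exp(ln(0.989270)/0.0285) = exp(-0.01079/0.0285)
f = exp(-0.3785) = 0.6849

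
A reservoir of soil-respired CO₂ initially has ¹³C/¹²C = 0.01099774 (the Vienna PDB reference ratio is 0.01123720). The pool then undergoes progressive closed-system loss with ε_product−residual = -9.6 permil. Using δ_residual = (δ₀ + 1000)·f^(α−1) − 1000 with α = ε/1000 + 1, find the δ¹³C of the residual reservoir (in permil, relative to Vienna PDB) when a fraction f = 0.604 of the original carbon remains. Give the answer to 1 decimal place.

-16.6 permil

δ₀ = (0.01099774/0.01123720 − 1)×1000 = (0.978690 − 1)×1000 = -21.310 permil
α − 1 = ε/1000 = -0.0096
f^(α−1) = 0.604^(-0.0096) = 1.004852
δ_res = (-21.310 + 1000) × 1.004852 − 1000 = 983.439 − 1000 = -16.56 permil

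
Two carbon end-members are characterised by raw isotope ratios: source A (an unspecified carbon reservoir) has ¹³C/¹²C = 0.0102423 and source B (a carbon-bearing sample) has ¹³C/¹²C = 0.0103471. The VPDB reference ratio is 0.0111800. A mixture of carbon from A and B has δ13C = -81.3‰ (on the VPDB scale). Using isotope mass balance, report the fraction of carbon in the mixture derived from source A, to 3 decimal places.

δ_A = (0.0102423/0.0111800 − 1)×1000 = (0.916127 − 1)×1000 = -83.873‰
δ_B = (0.0103471/0.0111800 − 1)×1000 = (0.925501 − 1)×1000 = -74.499‰
f_A = (δ_mix − δ_B)/(δ_A − δ_B) = (-81.3 − (-74.499))/(-83.873 − (-74.499))
f_A = -6.801 / -9.374 = 0.7255

0.726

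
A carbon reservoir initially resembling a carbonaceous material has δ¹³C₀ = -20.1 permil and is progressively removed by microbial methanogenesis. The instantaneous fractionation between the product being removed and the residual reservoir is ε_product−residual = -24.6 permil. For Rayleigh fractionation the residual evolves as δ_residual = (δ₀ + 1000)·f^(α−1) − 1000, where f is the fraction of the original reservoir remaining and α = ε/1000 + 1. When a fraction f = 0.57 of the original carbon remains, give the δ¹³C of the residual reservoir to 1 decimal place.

Rayleigh residual: δ_res = (δ₀ + 1000)·f^(α−1) − 1000
α = ε/1000 + 1 = 0.97540, so α − 1 = -0.02460
f^(α−1) = 0.57^(-0.02460) = 1.013924
δ_res = (-20.1 + 1000) × 1.013924 − 1000 = 993.544 − 1000 = -6.46 permil

-6.5 permil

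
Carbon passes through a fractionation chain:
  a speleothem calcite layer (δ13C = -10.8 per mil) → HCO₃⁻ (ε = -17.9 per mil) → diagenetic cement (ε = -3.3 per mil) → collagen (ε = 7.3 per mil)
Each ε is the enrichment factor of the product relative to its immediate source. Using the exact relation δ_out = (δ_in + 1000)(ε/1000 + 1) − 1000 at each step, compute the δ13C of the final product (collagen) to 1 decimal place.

step 1: δ = (-10.80 + 1000)·(-17.9/1000 + 1) − 1000 = -28.51 per mil
step 2: δ = (-28.51 + 1000)·(-3.3/1000 + 1) − 1000 = -31.71 per mil
step 3: δ = (-31.71 + 1000)·(7.3/1000 + 1) − 1000 = -24.64 per mil

-24.6 per mil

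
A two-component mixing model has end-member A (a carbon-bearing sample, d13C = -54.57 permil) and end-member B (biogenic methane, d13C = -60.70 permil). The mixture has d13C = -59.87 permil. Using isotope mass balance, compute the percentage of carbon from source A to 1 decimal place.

δ_mix = f_A·δ_A + (1 − f_A)·δ_B  ⇒  f_A = (δ_mix − δ_B)/(δ_A − δ_B)
f_A = (-59.87 − (-60.70)) / (-54.57 − (-60.70))
f_A = 0.83 / 6.13 = 0.1354

13.5%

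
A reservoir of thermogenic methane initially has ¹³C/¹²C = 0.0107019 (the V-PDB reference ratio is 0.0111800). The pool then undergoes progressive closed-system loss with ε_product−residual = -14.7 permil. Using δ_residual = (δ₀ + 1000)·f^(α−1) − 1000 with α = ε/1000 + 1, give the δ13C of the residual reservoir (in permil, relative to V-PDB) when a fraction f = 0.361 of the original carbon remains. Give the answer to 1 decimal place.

δ₀ = (0.0107019/0.0111800 − 1)×1000 = (0.957236 − 1)×1000 = -42.764 permil
α − 1 = ε/1000 = -0.0147
f^(α−1) = 0.361^(-0.0147) = 1.015090
δ_res = (-42.764 + 1000) × 1.015090 − 1000 = 971.681 − 1000 = -28.32 permil

-28.3 permil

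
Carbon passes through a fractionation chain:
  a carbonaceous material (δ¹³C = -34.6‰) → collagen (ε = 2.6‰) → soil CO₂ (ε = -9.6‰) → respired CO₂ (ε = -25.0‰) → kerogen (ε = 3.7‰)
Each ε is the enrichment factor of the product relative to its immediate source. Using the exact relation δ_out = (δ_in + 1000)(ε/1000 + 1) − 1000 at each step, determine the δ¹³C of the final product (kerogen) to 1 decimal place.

-61.9‰

step 1: δ = (-34.60 + 1000)·(2.6/1000 + 1) − 1000 = -32.09‰
step 2: δ = (-32.09 + 1000)·(-9.6/1000 + 1) − 1000 = -41.38‰
step 3: δ = (-41.38 + 1000)·(-25.0/1000 + 1) − 1000 = -65.35‰
step 4: δ = (-65.35 + 1000)·(3.7/1000 + 1) − 1000 = -61.89‰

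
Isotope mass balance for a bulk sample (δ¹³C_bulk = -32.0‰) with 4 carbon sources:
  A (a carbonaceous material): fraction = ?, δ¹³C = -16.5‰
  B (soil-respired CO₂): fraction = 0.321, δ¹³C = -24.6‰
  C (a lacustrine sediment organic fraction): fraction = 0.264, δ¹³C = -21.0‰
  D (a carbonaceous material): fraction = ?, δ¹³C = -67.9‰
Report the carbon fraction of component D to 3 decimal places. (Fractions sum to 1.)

0.228

Let f_D and f_A be the unknown fractions; fractions sum to 1 so f_D + f_A = 0.415.
Mass balance: Σ fᵢ·δᵢ = δ_bulk ⇒ f_D·(-67.9) + f_A·(-16.5) = -32.0 − (-13.441) = -18.559
Substitute f_A = 0.415 − f_D:
f_D·(-67.9 − -16.5) = -18.559 − 0.415×(-16.5) = -11.712
f_D = -11.712 / -51.4 = 0.2279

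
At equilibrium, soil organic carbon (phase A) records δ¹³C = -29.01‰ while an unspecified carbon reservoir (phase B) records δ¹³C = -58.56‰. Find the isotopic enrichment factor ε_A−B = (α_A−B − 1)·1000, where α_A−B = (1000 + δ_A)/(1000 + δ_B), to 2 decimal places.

α_A−B = (1000 + -29.01) / (1000 + -58.56) = 970.99 / 941.44 = 1.031388
ε_A−B = (1.031388 − 1) × 1000 = 31.388‰
(The approximation ε ≈ δ_A − δ_B would give 29.55‰.)

31.39‰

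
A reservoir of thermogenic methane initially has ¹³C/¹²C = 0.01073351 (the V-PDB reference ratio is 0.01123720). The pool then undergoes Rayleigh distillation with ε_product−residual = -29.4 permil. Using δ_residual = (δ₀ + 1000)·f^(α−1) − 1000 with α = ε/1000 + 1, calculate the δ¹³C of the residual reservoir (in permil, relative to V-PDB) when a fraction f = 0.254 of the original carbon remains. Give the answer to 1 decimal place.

δ₀ = (0.01073351/0.01123720 − 1)×1000 = (0.955177 − 1)×1000 = -44.823 permil
α − 1 = ε/1000 = -0.0294
f^(α−1) = 0.254^(-0.0294) = 1.041113
δ_res = (-44.823 + 1000) × 1.041113 − 1000 = 994.447 − 1000 = -5.55 permil

-5.6 permil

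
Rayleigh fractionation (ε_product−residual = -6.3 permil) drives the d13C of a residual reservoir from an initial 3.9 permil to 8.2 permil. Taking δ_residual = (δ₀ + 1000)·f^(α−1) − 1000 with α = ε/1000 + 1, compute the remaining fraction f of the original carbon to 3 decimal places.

0.507

α − 1 = ε/1000 = -0.0063
(δ_res + 1000)/(δ₀ + 1000) = (8.2 + 1000)/(3.9 + 1000) = 1008.2/1003.9 = 1.004283
f = 1.004283^(1/-0.0063) = exp(ln(1.004283)/-0.0063) = exp(0.00427/-0.0063)
f = exp(-0.6784) = 0.5074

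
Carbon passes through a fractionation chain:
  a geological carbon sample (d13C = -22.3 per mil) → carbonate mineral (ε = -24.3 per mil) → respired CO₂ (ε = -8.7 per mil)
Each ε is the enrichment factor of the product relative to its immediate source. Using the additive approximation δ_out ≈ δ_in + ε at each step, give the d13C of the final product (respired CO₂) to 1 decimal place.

step 1: δ ≈ -22.3 + (-24.3) = -46.6 per mil
step 2: δ ≈ -46.6 + (-8.7) = -55.3 per mil

-55.3 per mil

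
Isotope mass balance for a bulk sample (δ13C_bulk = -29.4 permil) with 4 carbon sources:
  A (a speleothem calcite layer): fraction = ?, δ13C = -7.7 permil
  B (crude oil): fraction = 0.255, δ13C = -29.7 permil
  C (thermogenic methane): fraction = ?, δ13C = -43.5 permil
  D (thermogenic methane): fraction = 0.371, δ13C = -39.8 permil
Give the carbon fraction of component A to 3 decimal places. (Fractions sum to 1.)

0.257

Let f_A and f_C be the unknown fractions; fractions sum to 1 so f_A + f_C = 0.374.
Mass balance: Σ fᵢ·δᵢ = δ_bulk ⇒ f_A·(-7.7) + f_C·(-43.5) = -29.4 − (-22.339) = -7.061
Substitute f_C = 0.374 − f_A:
f_A·(-7.7 − -43.5) = -7.061 − 0.374×(-43.5) = 9.208
f_A = 9.208 / 35.8 = 0.2572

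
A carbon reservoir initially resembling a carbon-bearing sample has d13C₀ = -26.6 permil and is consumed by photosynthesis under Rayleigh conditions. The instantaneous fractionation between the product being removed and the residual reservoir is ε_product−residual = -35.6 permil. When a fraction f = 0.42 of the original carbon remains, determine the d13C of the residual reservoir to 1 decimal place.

3.9 permil

Rayleigh residual: δ_res = (δ₀ + 1000)·f^(α−1) − 1000
α = ε/1000 + 1 = 0.96440, so α − 1 = -0.03560
f^(α−1) = 0.42^(-0.03560) = 1.031365
δ_res = (-26.6 + 1000) × 1.031365 − 1000 = 1003.931 − 1000 = 3.93 permil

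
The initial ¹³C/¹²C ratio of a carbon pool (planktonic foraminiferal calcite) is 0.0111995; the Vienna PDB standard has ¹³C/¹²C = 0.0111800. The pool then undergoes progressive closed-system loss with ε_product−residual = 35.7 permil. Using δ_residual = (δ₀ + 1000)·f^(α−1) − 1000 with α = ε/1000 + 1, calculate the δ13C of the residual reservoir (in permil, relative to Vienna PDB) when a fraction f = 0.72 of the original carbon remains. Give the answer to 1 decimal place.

-9.9 permil

δ₀ = (0.0111995/0.0111800 − 1)×1000 = (1.001744 − 1)×1000 = 1.744 permil
α − 1 = ε/1000 = 0.0357
f^(α−1) = 0.72^(0.0357) = 0.988341
δ_res = (1.744 + 1000) × 0.988341 − 1000 = 990.065 − 1000 = -9.94 permil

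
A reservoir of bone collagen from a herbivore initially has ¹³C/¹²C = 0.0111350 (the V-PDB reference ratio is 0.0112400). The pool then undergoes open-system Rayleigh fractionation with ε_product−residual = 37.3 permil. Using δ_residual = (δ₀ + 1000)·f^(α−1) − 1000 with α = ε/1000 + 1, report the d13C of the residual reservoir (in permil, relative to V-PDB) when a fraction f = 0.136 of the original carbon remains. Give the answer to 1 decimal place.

δ₀ = (0.0111350/0.0112400 − 1)×1000 = (0.990658 − 1)×1000 = -9.342 permil
α − 1 = ε/1000 = 0.0373
f^(α−1) = 0.136^(0.0373) = 0.928284
δ_res = (-9.342 + 1000) × 0.928284 − 1000 = 919.613 − 1000 = -80.39 permil

-80.4 permil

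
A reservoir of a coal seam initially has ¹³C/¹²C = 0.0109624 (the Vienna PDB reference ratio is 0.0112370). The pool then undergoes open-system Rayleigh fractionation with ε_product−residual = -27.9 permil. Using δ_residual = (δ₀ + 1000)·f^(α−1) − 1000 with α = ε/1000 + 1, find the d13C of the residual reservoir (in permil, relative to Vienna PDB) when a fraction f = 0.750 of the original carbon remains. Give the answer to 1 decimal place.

-16.6 permil

δ₀ = (0.0109624/0.0112370 − 1)×1000 = (0.975563 − 1)×1000 = -24.437 permil
α − 1 = ε/1000 = -0.0279
f^(α−1) = 0.750^(-0.0279) = 1.008059
δ_res = (-24.437 + 1000) × 1.008059 − 1000 = 983.425 − 1000 = -16.58 permil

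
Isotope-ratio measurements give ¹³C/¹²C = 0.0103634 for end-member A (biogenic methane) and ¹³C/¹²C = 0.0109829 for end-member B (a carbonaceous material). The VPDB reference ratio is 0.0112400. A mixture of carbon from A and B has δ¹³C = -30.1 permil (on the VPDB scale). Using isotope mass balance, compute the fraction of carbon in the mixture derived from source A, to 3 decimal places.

δ_A = (0.0103634/0.0112400 − 1)×1000 = (0.922011 − 1)×1000 = -77.989 permil
δ_B = (0.0109829/0.0112400 − 1)×1000 = (0.977126 − 1)×1000 = -22.874 permil
f_A = (δ_mix − δ_B)/(δ_A − δ_B) = (-30.1 − (-22.874))/(-77.989 − (-22.874))
f_A = -7.226 / -55.116 = 0.1311

0.131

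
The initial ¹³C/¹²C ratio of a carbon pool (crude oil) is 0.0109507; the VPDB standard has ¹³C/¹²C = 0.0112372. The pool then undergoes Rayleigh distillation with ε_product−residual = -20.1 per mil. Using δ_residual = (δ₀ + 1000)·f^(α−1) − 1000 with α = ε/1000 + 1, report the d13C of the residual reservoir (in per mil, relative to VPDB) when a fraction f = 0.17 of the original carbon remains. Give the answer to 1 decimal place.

δ₀ = (0.0109507/0.0112372 − 1)×1000 = (0.974504 − 1)×1000 = -25.496 per mil
α − 1 = ε/1000 = -0.0201
f^(α−1) = 0.17^(-0.0201) = 1.036258
δ_res = (-25.496 + 1000) × 1.036258 − 1000 = 1009.838 − 1000 = 9.84 per mil

9.8 per mil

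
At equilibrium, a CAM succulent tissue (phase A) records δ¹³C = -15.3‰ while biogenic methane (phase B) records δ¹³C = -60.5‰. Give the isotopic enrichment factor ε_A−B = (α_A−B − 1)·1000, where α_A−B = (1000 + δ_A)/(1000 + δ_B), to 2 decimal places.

α_A−B = (1000 + -15.3) / (1000 + -60.5) = 984.7 / 939.5 = 1.048111
ε_A−B = (1.048111 − 1) × 1000 = 48.111‰
(The approximation ε ≈ δ_A − δ_B would give 45.2‰.)

48.11‰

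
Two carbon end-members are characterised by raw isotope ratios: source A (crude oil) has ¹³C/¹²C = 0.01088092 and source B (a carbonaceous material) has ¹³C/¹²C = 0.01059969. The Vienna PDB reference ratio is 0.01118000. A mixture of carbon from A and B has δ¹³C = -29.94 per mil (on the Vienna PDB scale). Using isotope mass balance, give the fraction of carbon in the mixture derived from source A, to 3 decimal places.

δ_A = (0.01088092/0.01118000 − 1)×1000 = (0.973249 − 1)×1000 = -26.751 per mil
δ_B = (0.01059969/0.01118000 − 1)×1000 = (0.948094 − 1)×1000 = -51.906 per mil
f_A = (δ_mix − δ_B)/(δ_A − δ_B) = (-29.94 − (-51.906))/(-26.751 − (-51.906))
f_A = 21.966 / 25.155 = 0.8732

0.873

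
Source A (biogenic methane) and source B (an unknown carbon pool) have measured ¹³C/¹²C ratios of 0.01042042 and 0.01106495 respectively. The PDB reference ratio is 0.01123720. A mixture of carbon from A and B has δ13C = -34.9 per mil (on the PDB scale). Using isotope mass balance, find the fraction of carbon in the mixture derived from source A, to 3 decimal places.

0.341

δ_A = (0.01042042/0.01123720 − 1)×1000 = (0.927315 − 1)×1000 = -72.685 per mil
δ_B = (0.01106495/0.01123720 − 1)×1000 = (0.984671 − 1)×1000 = -15.329 per mil
f_A = (δ_mix − δ_B)/(δ_A − δ_B) = (-34.9 − (-15.329))/(-72.685 − (-15.329))
f_A = -19.571 / -57.357 = 0.3412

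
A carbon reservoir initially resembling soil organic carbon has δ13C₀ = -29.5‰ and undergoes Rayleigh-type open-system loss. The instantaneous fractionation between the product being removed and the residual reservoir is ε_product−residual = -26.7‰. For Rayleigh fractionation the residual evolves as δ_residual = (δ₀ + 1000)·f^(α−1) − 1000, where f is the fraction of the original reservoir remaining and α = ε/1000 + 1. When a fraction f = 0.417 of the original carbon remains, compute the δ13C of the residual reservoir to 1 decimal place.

-6.6‰

Rayleigh residual: δ_res = (δ₀ + 1000)·f^(α−1) − 1000
α = ε/1000 + 1 = 0.97330, so α − 1 = -0.02670
f^(α−1) = 0.417^(-0.02670) = 1.023628
δ_res = (-29.5 + 1000) × 1.023628 − 1000 = 993.431 − 1000 = -6.57‰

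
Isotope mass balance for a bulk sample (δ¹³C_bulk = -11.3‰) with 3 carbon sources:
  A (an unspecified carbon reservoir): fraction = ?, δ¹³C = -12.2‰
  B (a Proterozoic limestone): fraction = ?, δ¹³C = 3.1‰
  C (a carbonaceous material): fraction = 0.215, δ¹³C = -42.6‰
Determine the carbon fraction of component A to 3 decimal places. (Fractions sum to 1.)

Let f_A and f_B be the unknown fractions; fractions sum to 1 so f_A + f_B = 0.785.
Mass balance: Σ fᵢ·δᵢ = δ_bulk ⇒ f_A·(-12.2) + f_B·(3.1) = -11.3 − (-9.159) = -2.141
Substitute f_B = 0.785 − f_A:
f_A·(-12.2 − 3.1) = -2.141 − 0.785×(3.1) = -4.575
f_A = -4.575 / -15.3 = 0.2990

0.299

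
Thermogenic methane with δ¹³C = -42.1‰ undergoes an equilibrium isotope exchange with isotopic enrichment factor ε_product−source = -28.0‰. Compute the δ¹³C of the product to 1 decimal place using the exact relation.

To first order, δ_product ≈ δ_source + ε = -70.1‰.
Exactly, δ_product = (δ_source + 1000)·(ε/1000 + 1) − 1000.
δ_product = (-42.1 + 1000) × (-28.0/1000 + 1) − 1000
δ_product = -68.92‰

-68.9‰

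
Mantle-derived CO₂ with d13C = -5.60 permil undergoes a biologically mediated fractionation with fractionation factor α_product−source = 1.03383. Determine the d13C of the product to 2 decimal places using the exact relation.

δ_product = (δ_source + 1000)·α − 1000
δ_product = (-5.60 + 1000) × 1.03383 − 1000
δ_product = 1028.041 − 1000 = 28.041 permil

28.04 permil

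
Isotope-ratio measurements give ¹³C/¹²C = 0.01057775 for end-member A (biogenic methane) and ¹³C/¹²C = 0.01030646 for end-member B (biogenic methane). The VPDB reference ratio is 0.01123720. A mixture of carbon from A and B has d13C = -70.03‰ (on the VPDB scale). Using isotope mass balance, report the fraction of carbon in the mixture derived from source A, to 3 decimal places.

δ_A = (0.01057775/0.01123720 − 1)×1000 = (0.941315 − 1)×1000 = -58.685‰
δ_B = (0.01030646/0.01123720 − 1)×1000 = (0.917173 − 1)×1000 = -82.827‰
f_A = (δ_mix − δ_B)/(δ_A − δ_B) = (-70.03 − (-82.827))/(-58.685 − (-82.827))
f_A = 12.797 / 24.142 = 0.5301

0.530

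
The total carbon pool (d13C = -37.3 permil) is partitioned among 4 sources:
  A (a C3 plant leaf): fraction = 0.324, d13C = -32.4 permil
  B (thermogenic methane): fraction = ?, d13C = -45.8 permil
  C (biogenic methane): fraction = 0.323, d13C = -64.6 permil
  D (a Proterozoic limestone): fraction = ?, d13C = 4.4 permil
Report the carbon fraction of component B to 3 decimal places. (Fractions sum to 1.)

0.149

Let f_B and f_D be the unknown fractions; fractions sum to 1 so f_B + f_D = 0.353.
Mass balance: Σ fᵢ·δᵢ = δ_bulk ⇒ f_B·(-45.8) + f_D·(4.4) = -37.3 − (-31.363) = -5.937
Substitute f_D = 0.353 − f_B:
f_B·(-45.8 − 4.4) = -5.937 − 0.353×(4.4) = -7.490
f_B = -7.490 / -50.2 = 0.1492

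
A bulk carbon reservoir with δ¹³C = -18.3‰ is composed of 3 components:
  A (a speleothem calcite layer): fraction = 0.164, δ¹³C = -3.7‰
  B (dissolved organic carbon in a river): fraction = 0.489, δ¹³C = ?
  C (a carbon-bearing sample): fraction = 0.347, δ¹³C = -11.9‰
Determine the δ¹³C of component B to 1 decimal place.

-27.7‰

Isotope mass balance: δ_bulk = Σ fᵢ·δᵢ.
-18.3 = 0.164×(-3.7) + 0.489×δ_B + 0.347×(-11.9)
0.489·δ_B = -18.3 − (-4.736) = -13.564
δ_B = -13.564 / 0.489 = -27.74‰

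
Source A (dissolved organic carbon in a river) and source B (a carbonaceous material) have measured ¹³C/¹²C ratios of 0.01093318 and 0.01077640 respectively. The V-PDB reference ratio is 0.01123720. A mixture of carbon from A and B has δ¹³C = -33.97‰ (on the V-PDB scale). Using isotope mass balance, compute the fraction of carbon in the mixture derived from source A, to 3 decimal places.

δ_A = (0.01093318/0.01123720 − 1)×1000 = (0.972945 − 1)×1000 = -27.055‰
δ_B = (0.01077640/0.01123720 − 1)×1000 = (0.958993 − 1)×1000 = -41.007‰
f_A = (δ_mix − δ_B)/(δ_A − δ_B) = (-33.97 − (-41.007))/(-27.055 − (-41.007))
f_A = 7.037 / 13.952 = 0.5044

0.504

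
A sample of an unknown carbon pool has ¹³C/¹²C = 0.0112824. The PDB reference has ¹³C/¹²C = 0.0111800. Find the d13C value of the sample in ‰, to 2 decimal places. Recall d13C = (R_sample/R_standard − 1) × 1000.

d13C = (R_sample / R_standard − 1) × 1000
R_sample / R_standard = 0.0112824 / 0.0111800 = 1.009159
d13C = (1.009159 − 1) × 1000 = 9.159‰

9.16‰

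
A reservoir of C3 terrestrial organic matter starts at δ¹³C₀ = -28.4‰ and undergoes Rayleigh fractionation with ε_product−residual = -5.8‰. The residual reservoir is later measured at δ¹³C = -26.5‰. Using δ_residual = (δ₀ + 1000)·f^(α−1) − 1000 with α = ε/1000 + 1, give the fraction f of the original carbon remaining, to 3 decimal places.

0.714

α − 1 = ε/1000 = -0.0058
(δ_res + 1000)/(δ₀ + 1000) = (-26.5 + 1000)/(-28.4 + 1000) = 973.5/971.6 = 1.001956
f = 1.001956^(1/-0.0058) = exp(ln(1.001956)/-0.0058) = exp(0.00195/-0.0058)
f = exp(-0.3368) = 0.7140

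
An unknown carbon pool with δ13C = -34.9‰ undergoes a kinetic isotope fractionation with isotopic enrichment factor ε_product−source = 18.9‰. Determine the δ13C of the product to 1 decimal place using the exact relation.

-16.7‰

To first order, δ_product ≈ δ_source + ε = -16.0‰.
Exactly, δ_product = (δ_source + 1000)·(ε/1000 + 1) − 1000.
δ_product = (-34.9 + 1000) × (18.9/1000 + 1) − 1000
δ_product = -16.66‰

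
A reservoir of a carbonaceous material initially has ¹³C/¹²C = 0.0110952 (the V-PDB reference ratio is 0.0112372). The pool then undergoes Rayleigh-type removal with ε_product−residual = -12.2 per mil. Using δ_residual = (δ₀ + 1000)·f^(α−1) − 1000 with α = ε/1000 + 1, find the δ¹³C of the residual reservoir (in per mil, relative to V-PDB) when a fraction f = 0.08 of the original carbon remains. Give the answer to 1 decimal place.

18.3 per mil

δ₀ = (0.0110952/0.0112372 − 1)×1000 = (0.987363 − 1)×1000 = -12.637 per mil
α − 1 = ε/1000 = -0.0122
f^(α−1) = 0.08^(-0.0122) = 1.031294
δ_res = (-12.637 + 1000) × 1.031294 − 1000 = 1018.262 − 1000 = 18.26 per mil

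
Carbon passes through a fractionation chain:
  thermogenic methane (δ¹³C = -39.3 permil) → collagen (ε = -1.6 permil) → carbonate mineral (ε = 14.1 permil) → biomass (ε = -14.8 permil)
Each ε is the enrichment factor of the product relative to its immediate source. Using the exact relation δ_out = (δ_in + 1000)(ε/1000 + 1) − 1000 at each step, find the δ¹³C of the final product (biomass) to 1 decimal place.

step 1: δ = (-39.30 + 1000)·(-1.6/1000 + 1) − 1000 = -40.84 permil
step 2: δ = (-40.84 + 1000)·(14.1/1000 + 1) − 1000 = -27.31 permil
step 3: δ = (-27.31 + 1000)·(-14.8/1000 + 1) − 1000 = -41.71 permil

-41.7 permil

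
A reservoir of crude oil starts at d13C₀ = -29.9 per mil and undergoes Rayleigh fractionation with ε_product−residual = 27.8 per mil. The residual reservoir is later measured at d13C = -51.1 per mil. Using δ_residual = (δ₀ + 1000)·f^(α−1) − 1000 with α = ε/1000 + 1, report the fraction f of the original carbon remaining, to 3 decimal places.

α − 1 = ε/1000 = 0.0278
(δ_res + 1000)/(δ₀ + 1000) = (-51.1 + 1000)/(-29.9 + 1000) = 948.9/970.1 = 0.978147
f = 0.978147^(1/0.0278) = exp(ln(0.978147)/0.0278) = exp(-0.02210/0.0278)
f = exp(-0.7948) = 0.4517

0.452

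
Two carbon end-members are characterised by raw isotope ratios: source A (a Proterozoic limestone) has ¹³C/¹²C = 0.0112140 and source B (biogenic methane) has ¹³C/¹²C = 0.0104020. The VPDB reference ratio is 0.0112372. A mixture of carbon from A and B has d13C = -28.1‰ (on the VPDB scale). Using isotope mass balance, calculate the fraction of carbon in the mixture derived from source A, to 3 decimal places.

δ_A = (0.0112140/0.0112372 − 1)×1000 = (0.997935 − 1)×1000 = -2.065‰
δ_B = (0.0104020/0.0112372 − 1)×1000 = (0.925675 − 1)×1000 = -74.325‰
f_A = (δ_mix − δ_B)/(δ_A − δ_B) = (-28.1 − (-74.325))/(-2.065 − (-74.325))
f_A = 46.225 / 72.260 = 0.6397

0.640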